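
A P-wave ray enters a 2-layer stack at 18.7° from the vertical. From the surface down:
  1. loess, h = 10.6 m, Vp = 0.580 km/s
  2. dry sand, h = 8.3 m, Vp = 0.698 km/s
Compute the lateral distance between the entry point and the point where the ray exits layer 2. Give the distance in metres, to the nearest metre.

Ray parameter p = sin 18.7° / 0.580 km/s = 5.5278e-01 s/km.
Layer 1: θ = 18.70°; offset = 10.6·tan 18.70° = 3.588 m.
Layer 2: sin θ = p·0.698 = 0.3858 → θ = 22.70°; offset = 8.3·tan 22.70° = 3.471 m.
Σ offsets = 7.059 m.

7 m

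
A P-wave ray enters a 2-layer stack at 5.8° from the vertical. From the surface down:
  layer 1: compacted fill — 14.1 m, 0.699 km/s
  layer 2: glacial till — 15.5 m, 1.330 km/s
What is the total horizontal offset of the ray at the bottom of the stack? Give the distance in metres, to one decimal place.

Apply Snell's law at each interface; in layer i the horizontal offset is hᵢ·tan θᵢ.
Layer 1: θ = 5.80°; offset = 14.1·tan 5.80° = 1.432 m.
Layer 2: sin θ = 1.330·sin 5.8°/0.699 = 0.1923, θ = 11.09°; offset = 15.5·tan 11.09° = 3.037 m.
Total horizontal offset = 4.469 m.

4.5 m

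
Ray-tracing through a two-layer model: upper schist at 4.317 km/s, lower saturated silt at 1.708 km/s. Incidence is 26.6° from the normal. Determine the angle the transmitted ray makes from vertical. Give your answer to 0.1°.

10.2°

sin θ₁/V₁ = sin θ₂/V₂ ⇒ sin θ₂ = 1.708·sin 26.6°/4.317 = 1.708·0.4478/4.317 = 0.1772.
θ₂ = arcsin 0.1772 = 10.20° from the normal.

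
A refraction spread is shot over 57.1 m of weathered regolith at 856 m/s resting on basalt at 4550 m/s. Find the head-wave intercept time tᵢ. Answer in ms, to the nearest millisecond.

131 ms

θ_c = arcsin(V₁/V₂) = arcsin(856/4550) = 10.84°; cos θ_c = 0.9821.
tᵢ = 2h·cos θ_c / V₁ = 2·57.1·0.9821 / 856 = 0.13103 s.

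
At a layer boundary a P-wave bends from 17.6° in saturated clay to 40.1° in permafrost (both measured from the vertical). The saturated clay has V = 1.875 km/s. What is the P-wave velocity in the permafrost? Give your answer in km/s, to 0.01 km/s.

sin 17.6° = 0.3024; sin 40.1° = 0.6441.
V₂ = V₁·(sin θ₂/sin θ₁) = 1.875·(0.6441/0.3024) = 3.99 km/s.

3.99 km/s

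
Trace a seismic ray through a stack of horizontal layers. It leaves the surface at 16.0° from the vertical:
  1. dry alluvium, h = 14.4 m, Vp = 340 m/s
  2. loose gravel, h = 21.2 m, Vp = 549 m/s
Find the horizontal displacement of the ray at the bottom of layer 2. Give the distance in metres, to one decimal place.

14.7 m

Apply Snell's law at each interface; in layer i the horizontal offset is hᵢ·tan θᵢ.
Layer 1: θ = 16.00°; offset = 14.4·tan 16.00° = 4.129 m.
Layer 2: sin θ = 549·sin 16.0°/340 = 0.4451, θ = 26.43°; offset = 21.2·tan 26.43° = 10.537 m.
Σ offsets = 14.666 m.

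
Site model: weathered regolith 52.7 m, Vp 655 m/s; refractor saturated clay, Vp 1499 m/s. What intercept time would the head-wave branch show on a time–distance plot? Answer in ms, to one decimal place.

144.7 ms

tᵢ = 2h·√(V₂²−V₁²)/(V₁V₂).
√(V₂²−V₁²) = √(1499²−655²) = 1348.3 m/s.
tᵢ = 2·52.7·1348.3/(655·1499) = 0.14474 s.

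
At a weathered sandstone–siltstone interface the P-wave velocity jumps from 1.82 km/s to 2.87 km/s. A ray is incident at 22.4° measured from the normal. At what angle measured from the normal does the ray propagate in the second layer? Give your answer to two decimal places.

36.94°

sin θ₁/V₁ = sin θ₂/V₂ ⇒ sin θ₂ = 2.87·sin 22.4°/1.82 = 2.87·0.3811/1.82 = 0.6009.
θ₂ = sin⁻¹(0.6009) = 36.94° (from vertical).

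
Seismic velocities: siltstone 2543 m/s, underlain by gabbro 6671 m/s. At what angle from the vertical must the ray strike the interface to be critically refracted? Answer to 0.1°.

Critical incidence: sin θ_c = V₁/V₂ = 2543/6671 = 0.3812.
θ_c = arcsin 0.3812 = 22.41°.

22.4°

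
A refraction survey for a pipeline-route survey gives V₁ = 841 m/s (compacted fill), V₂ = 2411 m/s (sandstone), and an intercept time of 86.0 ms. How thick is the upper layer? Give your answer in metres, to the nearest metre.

h = tᵢ·V₁·V₂ / (2·√(V₂²−V₁²)).
√(V₂²−V₁²) = √(2411² − 841²) = 2259.6 m/s.
h = 0.086 s × 841 × 2411 / (2 × 2259.6) = 38.59 m.

39 m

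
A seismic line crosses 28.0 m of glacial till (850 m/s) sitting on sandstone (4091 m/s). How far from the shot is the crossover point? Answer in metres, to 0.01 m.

θ_c = arcsin(850/4091) = 11.99°, so cos θ_c = 0.9782 and tᵢ = 2h cos θ_c/V₁ = 0.0644 s.
At crossover x/V₁ = x/V₂ + tᵢ ⇒ x = tᵢ/(1/V₁ − 1/V₂) = 0.06444/(1.1765e-03 − 2.4444e-04) = 69.14 m.

69.14 m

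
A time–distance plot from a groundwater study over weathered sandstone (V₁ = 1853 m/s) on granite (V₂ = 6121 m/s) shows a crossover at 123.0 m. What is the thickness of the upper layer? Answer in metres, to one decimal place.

45.0 m

h = (x_cross/2)·√((V₂−V₁)/(V₂+V₁)).
(V₂−V₁)/(V₂+V₁) = (6121−1853)/(6121+1853) = 0.5352; √ = 0.7316.
h = (123.0/2)·0.7316 = 44.99 m.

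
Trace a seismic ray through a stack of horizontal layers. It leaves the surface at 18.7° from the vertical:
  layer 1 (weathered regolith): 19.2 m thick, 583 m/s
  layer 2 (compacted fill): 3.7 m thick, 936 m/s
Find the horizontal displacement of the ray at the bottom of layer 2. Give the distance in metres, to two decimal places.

Apply Snell's law at each interface; in layer i the horizontal offset is hᵢ·tan θᵢ.
Layer 1: θ = 18.70°; offset = 19.2·tan 18.70° = 6.4988 m.
Layer 2: sin θ = 936·sin 18.7°/583 = 0.5147, θ = 30.98°; offset = 3.7·tan 30.98° = 2.2214 m.
Σ offsets = 8.7203 m.

8.72 m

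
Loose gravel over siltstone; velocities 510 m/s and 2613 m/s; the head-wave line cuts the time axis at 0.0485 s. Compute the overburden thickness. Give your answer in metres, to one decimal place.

θ_c = arcsin(510/2613) = 11.26°; cos θ_c = 0.9808.
tᵢ = 2h cos θ_c/V₁ ⇒ h = tᵢ·V₁/(2 cos θ_c) = 0.0485·510/(2·0.9808) = 12.61 m.

12.6 m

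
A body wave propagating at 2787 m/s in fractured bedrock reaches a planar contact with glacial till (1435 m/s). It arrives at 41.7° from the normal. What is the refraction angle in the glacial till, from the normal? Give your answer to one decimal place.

20.0°

Snell's law: sin θ₂ = (V₂/V₁)·sin θ₁ = (1435/2787)·sin 41.7° = 0.3425.
θ₂ = arcsin 0.3425 = 20.03° from the normal.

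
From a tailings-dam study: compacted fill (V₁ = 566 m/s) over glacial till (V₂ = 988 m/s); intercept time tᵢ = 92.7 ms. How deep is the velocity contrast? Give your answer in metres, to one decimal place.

θ_c = arcsin(566/988) = 34.95°; cos θ_c = 0.8196.
tᵢ = 2h cos θ_c/V₁ ⇒ h = tᵢ·V₁/(2 cos θ_c) = 0.0927·566/(2·0.8196) = 32.01 m.

32.0 m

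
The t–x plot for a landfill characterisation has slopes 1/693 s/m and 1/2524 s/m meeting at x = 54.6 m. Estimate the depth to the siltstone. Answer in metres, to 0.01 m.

20.60 m

x_cross = 2h·√((V₂+V₁)/(V₂−V₁)) → h = x_cross / (2·√((V₂+V₁)/(V₂−V₁))).
√((V₂+V₁)/(V₂−V₁)) = √((2524+693)/(2524−693)) = 1.3255.
h = 54.6 / (2·1.3255) = 20.60 m.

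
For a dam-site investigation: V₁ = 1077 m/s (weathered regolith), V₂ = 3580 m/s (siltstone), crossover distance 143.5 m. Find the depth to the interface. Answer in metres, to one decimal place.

x_cross = 2h·√((V₂+V₁)/(V₂−V₁)) → h = x_cross / (2·√((V₂+V₁)/(V₂−V₁))).
√((V₂+V₁)/(V₂−V₁)) = √((3580+1077)/(3580−1077)) = 1.3640.
h = 143.5 / (2·1.3640) = 52.60 m.

52.6 m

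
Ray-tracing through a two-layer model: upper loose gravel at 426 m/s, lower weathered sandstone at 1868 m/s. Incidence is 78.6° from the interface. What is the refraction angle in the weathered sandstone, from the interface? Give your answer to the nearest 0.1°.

Convert to the normal: θ₁ = 90° − 78.6° = 11.4°.
sin θ₁/V₁ = sin θ₂/V₂ ⇒ sin θ₂ = 1868·sin 11.4°/426 = 1868·0.1977/426 = 0.8667.
θ₂ = arcsin 0.8667 = 60.08° from the normal.
From the interface: 90° − 60.08° = 29.92°.

29.9°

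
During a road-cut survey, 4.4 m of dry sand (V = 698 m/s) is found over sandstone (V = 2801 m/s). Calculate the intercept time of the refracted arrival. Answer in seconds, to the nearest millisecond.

tᵢ = 2h·√(V₂²−V₁²)/(V₁V₂).
√(V₂²−V₁²) = √(2801²−698²) = 2712.6 m/s.
tᵢ = 2·4.4·2712.6/(698·2801) = 0.01221 s.

0.012 s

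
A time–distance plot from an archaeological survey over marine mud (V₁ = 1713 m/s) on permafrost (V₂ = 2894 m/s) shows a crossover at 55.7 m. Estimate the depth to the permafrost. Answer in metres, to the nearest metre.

14 m

h = (x_cross/2)·√((V₂−V₁)/(V₂+V₁)).
(V₂−V₁)/(V₂+V₁) = (2894−1713)/(2894+1713) = 0.2563; √ = 0.5063.
h = (55.7/2)·0.5063 = 14.10 m.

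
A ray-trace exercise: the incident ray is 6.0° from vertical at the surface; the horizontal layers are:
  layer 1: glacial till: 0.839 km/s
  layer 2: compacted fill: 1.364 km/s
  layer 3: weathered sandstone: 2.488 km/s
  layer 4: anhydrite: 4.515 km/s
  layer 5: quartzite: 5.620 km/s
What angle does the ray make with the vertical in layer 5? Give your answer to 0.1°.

Ray parameter p = sin 6.0° / 0.839 = 1.2459e-01 s/km.
sin θ_5 = p·V_5 = 1.2459e-01 × 5.620 = 0.7002.
θ_5 = arcsin 0.7002 = 44.44°.

44.4°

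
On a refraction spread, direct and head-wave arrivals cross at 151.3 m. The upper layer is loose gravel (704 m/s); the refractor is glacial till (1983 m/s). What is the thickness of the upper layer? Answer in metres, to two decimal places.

52.19 m

x_cross = 2h·√((V₂+V₁)/(V₂−V₁)) → h = x_cross / (2·√((V₂+V₁)/(V₂−V₁))).
√((V₂+V₁)/(V₂−V₁)) = √((1983+704)/(1983−704)) = 1.4494.
h = 151.3 / (2·1.4494) = 52.19 m.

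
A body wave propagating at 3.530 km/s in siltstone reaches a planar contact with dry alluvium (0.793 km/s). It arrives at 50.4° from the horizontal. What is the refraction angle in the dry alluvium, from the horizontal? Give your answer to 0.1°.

81.8°

Angle from the normal: 90° − 50.4° = 39.6°.
Snell's law: sin θ₂ = (V₂/V₁)·sin θ₁ = (0.793/3.530)·sin 39.6° = 0.1432.
θ₂ = sin⁻¹(0.1432) = 8.23° (from vertical).
From the interface: 90° − 8.23° = 81.77°.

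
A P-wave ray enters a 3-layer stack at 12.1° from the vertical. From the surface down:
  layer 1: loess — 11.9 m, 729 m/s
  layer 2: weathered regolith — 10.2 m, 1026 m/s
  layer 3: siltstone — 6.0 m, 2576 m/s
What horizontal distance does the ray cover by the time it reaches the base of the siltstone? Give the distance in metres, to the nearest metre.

12 m

Ray parameter p = sin 12.1° / 729 m/s = 2.8754e-04 s/m.
Layer 1: θ = 12.10°; offset = 11.9·tan 12.10° = 2.551 m.
Layer 2: sin θ = p·1026 = 0.2950 → θ = 17.16°; offset = 10.2·tan 17.16° = 3.149 m.
Layer 3: sin θ = p·2576 = 0.7407 → θ = 47.79°; offset = 6.0·tan 47.79° = 6.615 m.
Summing the layer offsets gives 12.316 m.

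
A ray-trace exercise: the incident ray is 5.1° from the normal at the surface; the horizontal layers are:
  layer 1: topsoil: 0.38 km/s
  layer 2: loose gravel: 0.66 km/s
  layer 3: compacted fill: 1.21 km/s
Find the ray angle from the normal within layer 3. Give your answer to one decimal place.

16.4°

Ray parameter p = sin 5.1° / 0.38 = 2.3393e-01 s/km.
sin θ_3 = p·V_3 = 2.3393e-01 × 1.21 = 0.2831.
θ_3 = arcsin 0.2831 = 16.44°.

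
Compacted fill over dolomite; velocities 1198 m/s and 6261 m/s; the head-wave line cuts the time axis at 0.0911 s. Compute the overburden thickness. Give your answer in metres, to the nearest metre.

56 m

θ_c = arcsin(1198/6261) = 11.03°; cos θ_c = 0.9815.
tᵢ = 2h cos θ_c/V₁ ⇒ h = tᵢ·V₁/(2 cos θ_c) = 0.0911·1198/(2·0.9815) = 55.60 m.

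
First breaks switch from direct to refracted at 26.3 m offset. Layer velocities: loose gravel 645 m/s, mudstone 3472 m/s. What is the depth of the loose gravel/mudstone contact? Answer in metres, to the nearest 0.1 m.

x_cross = 2h·√((V₂+V₁)/(V₂−V₁)) → h = x_cross / (2·√((V₂+V₁)/(V₂−V₁))).
√((V₂+V₁)/(V₂−V₁)) = √((3472+645)/(3472−645)) = 1.2068.
h = 26.3 / (2·1.2068) = 10.90 m.

10.9 m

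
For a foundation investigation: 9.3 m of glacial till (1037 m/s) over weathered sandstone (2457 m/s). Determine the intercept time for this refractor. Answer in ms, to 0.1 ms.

θ_c = arcsin(V₁/V₂) = arcsin(1037/2457) = 24.96°; cos θ_c = 0.9066.
tᵢ = 2h·cos θ_c / V₁ = 2·9.3·0.9066 / 1037 = 0.01626 s.

16.3 ms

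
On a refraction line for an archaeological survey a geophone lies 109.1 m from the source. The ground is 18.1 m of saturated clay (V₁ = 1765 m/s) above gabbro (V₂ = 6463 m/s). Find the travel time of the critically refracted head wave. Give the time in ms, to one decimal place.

36.6 ms

θ_c = arcsin(V₁/V₂) = arcsin(1765/6463) = 15.85°, cos θ_c = 0.9620.
Intercept time tᵢ = 2h cos θ_c / V₁ = 2·18.1·0.9620/1765 = 0.01973 s.
t = x/V₂ + tᵢ = 109.1/6463 + 0.01973 = 0.03661 s.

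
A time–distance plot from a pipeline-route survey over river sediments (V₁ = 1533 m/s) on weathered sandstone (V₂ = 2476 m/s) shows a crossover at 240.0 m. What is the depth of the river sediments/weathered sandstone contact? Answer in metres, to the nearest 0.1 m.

58.2 m

x_cross = 2h·√((V₂+V₁)/(V₂−V₁)) → h = x_cross / (2·√((V₂+V₁)/(V₂−V₁))).
√((V₂+V₁)/(V₂−V₁)) = √((2476+1533)/(2476−1533)) = 2.0619.
h = 240.0 / (2·2.0619) = 58.20 m.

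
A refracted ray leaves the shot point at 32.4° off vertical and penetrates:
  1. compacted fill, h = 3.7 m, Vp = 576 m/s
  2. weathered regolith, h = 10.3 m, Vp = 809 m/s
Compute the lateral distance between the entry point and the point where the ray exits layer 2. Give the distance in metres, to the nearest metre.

p = sin θ₁/V₁ = sin 32.4°/576 = 9.3025e-04 s/m is conserved through the stack.
Layer 1: θ = 32.40°; offset = 3.7·tan 32.40° = 2.348 m.
Layer 2: sin θ = p·809 = 0.7526 → θ = 48.81°; offset = 10.3·tan 48.81° = 11.771 m.
Total horizontal offset = 14.120 m.

14 m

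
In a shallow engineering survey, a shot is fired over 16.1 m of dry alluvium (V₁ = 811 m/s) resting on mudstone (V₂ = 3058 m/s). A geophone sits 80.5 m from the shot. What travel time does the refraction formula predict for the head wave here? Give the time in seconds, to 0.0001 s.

θ_c = arcsin(V₁/V₂) = arcsin(811/3058) = 15.38°, cos θ_c = 0.9642.
Intercept time tᵢ = 2h cos θ_c / V₁ = 2·16.1·0.9642/811 = 0.03828 s.
t = x/V₂ + tᵢ = 80.5/3058 + 0.03828 = 0.06461 s.

0.0646 s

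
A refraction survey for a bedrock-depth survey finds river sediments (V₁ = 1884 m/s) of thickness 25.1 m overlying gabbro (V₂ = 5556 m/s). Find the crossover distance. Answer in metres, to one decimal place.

71.5 m

θ_c = arcsin(1884/5556) = 19.82°, so cos θ_c = 0.9408 and tᵢ = 2h cos θ_c/V₁ = 0.0251 s.
At crossover x/V₁ = x/V₂ + tᵢ ⇒ x = tᵢ/(1/V₁ − 1/V₂) = 0.02507/(5.3079e-04 − 1.7999e-04) = 71.46 m.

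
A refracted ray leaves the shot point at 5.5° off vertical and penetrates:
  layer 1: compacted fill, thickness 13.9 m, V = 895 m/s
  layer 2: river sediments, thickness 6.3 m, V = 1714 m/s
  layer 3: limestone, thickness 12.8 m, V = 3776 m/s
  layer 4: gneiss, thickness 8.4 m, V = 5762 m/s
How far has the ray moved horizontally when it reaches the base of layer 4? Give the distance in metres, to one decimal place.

14.8 m

Apply Snell's law at each interface; in layer i the horizontal offset is hᵢ·tan θᵢ.
Layer 1: θ = 5.50°; offset = 13.9·tan 5.50° = 1.338 m.
Layer 2: sin θ = 1714·sin 5.5°/895 = 0.1836, θ = 10.58°; offset = 6.3·tan 10.58° = 1.176 m.
Layer 3: sin θ = 3776·sin 5.5°/895 = 0.4044, θ = 23.85°; offset = 12.8·tan 23.85° = 5.659 m.
Layer 4: sin θ = 5762·sin 5.5°/895 = 0.6171, θ = 38.10°; offset = 8.4·tan 38.10° = 6.587 m.
Total horizontal offset = 14.761 m.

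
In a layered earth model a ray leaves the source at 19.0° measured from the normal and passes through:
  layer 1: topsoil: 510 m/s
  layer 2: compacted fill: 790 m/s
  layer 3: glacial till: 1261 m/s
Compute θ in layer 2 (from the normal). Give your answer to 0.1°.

30.3°

Snell's law across each interface conserves sin θ / V, so sin θ_2 = V_2·sin θ₁/V₁.
sin θ_2 = 790 × sin 19.0° / 510 = 0.5043.
θ_2 = 30.29° from the vertical.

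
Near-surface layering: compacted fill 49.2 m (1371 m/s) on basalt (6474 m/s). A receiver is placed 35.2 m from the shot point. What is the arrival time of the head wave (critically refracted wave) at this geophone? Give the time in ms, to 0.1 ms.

75.6 ms

θ_c = arcsin(V₁/V₂) = arcsin(1371/6474) = 12.23°, cos θ_c = 0.9773.
Intercept time tᵢ = 2h cos θ_c / V₁ = 2·49.2·0.9773/1371 = 0.07014 s.
t = x/V₂ + tᵢ = 35.2/6474 + 0.07014 = 0.07558 s.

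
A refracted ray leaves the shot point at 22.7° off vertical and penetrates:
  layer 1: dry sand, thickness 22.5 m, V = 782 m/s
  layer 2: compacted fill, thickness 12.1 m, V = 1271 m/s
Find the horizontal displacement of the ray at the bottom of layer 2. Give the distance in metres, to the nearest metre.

Ray parameter p = sin 22.7° / 782 m/s = 4.9349e-04 s/m.
Layer 1: θ = 22.70°; offset = 22.5·tan 22.70° = 9.412 m.
Layer 2: sin θ = p·1271 = 0.6272 → θ = 38.85°; offset = 12.1·tan 38.85° = 9.744 m.
Summing the layer offsets gives 19.156 m.

19 m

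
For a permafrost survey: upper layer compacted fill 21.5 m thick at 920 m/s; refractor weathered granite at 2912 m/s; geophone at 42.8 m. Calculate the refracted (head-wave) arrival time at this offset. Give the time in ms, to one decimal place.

θ_c = arcsin(V₁/V₂) = arcsin(920/2912) = 18.42°, cos θ_c = 0.9488.
Intercept time tᵢ = 2h cos θ_c / V₁ = 2·21.5·0.9488/920 = 0.04435 s.
t = x/V₂ + tᵢ = 42.8/2912 + 0.04435 = 0.05904 s.

59.0 ms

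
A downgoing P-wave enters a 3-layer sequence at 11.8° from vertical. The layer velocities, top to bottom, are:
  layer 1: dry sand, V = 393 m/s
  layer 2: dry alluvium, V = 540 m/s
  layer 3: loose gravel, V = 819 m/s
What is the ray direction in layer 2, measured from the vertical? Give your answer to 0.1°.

Ray parameter p = sin 11.8° / 393 = 5.2035e-04 s/m.
sin θ_2 = p·V_2 = 5.2035e-04 × 540 = 0.2810.
θ_2 = 16.32° from the vertical.

16.3°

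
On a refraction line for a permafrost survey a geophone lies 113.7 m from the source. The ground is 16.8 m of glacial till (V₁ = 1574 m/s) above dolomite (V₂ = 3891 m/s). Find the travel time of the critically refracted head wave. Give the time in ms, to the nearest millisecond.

49 ms

t = x/V₂ + 2h·√(V₂²−V₁²)/(V₁V₂).
√(V₂²−V₁²) = √(3891²−1574²) = 3558.4 m/s; delay term = 2·16.8·3558.4/(1574·3891) = 0.01952 s.
t = 113.7/3891 + 0.01952 = 0.04874 s.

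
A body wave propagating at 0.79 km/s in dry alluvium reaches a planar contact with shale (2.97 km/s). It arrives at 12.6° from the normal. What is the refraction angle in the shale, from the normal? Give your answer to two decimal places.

55.10°

Snell's law: sin θ₂ = (V₂/V₁)·sin θ₁ = (2.97/0.79)·sin 12.6° = 0.8201.
θ₂ = sin⁻¹(0.8201) = 55.10° (from vertical).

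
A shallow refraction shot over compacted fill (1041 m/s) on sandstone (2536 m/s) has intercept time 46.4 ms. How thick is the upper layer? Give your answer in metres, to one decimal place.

26.5 m

θ_c = arcsin(1041/2536) = 24.24°; cos θ_c = 0.9119.
tᵢ = 2h cos θ_c/V₁ ⇒ h = tᵢ·V₁/(2 cos θ_c) = 0.0464·1041/(2·0.9119) = 26.49 m.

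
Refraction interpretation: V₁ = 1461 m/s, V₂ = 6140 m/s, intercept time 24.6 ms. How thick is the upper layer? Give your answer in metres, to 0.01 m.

18.50 m

h = tᵢ·V₁·V₂ / (2·√(V₂²−V₁²)).
√(V₂²−V₁²) = √(6140² − 1461²) = 5963.6 m/s.
h = 0.0246 s × 1461 × 6140 / (2 × 5963.6) = 18.50 m.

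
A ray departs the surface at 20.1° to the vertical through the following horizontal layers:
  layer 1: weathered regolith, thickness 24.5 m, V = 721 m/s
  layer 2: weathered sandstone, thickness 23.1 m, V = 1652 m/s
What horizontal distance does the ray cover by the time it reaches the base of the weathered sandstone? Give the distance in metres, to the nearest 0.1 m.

38.5 m

p = sin θ₁/V₁ = sin 20.1°/721 = 4.7664e-04 s/m is conserved through the stack.
Layer 1: θ = 20.10°; offset = 24.5·tan 20.10° = 8.966 m.
Layer 2: sin θ = p·1652 = 0.7874 → θ = 51.94°; offset = 23.1·tan 51.94° = 29.508 m.
Total horizontal offset = 38.473 m.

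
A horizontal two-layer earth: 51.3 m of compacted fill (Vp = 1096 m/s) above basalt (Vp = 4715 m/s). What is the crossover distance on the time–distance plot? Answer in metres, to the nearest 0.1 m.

130.0 m

x_cross = 2h·√((V₂+V₁)/(V₂−V₁)).
(V₂+V₁)/(V₂−V₁) = (4715+1096)/(4715−1096) = 1.6057; √ = 1.2672.
x_cross = 2·51.3·1.2672 = 130.01 m.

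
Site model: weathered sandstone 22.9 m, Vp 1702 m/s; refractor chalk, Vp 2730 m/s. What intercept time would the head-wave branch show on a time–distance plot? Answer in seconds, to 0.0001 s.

0.0210 s

tᵢ = 2h·√(V₂²−V₁²)/(V₁V₂).
√(V₂²−V₁²) = √(2730²−1702²) = 2134.5 m/s.
tᵢ = 2·22.9·2134.5/(1702·2730) = 0.02104 s.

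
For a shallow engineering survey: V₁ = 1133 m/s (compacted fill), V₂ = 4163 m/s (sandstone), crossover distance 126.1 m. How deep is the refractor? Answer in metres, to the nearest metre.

x_cross = 2h·√((V₂+V₁)/(V₂−V₁)) → h = x_cross / (2·√((V₂+V₁)/(V₂−V₁))).
√((V₂+V₁)/(V₂−V₁)) = √((4163+1133)/(4163−1133)) = 1.3221.
h = 126.1 / (2·1.3221) = 47.69 m.

48 m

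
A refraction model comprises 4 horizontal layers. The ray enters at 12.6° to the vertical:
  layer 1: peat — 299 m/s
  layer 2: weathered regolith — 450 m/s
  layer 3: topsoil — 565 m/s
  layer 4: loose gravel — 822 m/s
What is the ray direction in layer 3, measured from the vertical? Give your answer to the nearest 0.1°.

Snell's law across each interface conserves sin θ / V, so sin θ_3 = V_3·sin θ₁/V₁.
sin θ_3 = 565 × sin 12.6° / 299 = 0.4122.
θ_3 = arcsin 0.4122 = 24.34°.

24.3°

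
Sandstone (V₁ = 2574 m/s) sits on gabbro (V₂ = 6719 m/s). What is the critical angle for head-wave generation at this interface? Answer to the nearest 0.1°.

22.5°

At critical incidence the refracted ray runs along the interface (θ₂ = 90°), so sin θ_c = V₁/V₂.
θ_c = arcsin(2574/6719) = arcsin 0.3831 = 22.53°.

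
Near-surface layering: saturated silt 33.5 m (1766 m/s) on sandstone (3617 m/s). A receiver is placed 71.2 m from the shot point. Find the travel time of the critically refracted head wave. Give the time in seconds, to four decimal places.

0.0528 s

θ_c = arcsin(V₁/V₂) = arcsin(1766/3617) = 29.23°, cos θ_c = 0.8727.
Intercept time tᵢ = 2h cos θ_c / V₁ = 2·33.5·0.8727/1766 = 0.03311 s.
t = x/V₂ + tᵢ = 71.2/3617 + 0.03311 = 0.05279 s.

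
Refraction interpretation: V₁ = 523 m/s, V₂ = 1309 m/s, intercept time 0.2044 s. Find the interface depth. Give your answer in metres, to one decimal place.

h = tᵢ·V₁·V₂ / (2·√(V₂²−V₁²)).
√(V₂²−V₁²) = √(1309² − 523²) = 1200.0 m/s.
h = 0.2044 s × 523 × 1309 / (2 × 1200.0) = 58.31 m.

58.3 m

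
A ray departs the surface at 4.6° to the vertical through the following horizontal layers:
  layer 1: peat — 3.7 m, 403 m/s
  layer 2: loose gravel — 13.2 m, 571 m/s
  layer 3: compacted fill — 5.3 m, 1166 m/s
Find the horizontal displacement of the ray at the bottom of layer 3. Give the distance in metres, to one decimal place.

Ray parameter p = sin 4.6° / 403 m/s = 1.9900e-04 s/m.
Layer 1: θ = 4.60°; offset = 3.7·tan 4.60° = 0.298 m.
Layer 2: sin θ = p·571 = 0.1136 → θ = 6.52°; offset = 13.2·tan 6.52° = 1.510 m.
Layer 3: sin θ = p·1166 = 0.2320 → θ = 13.42°; offset = 5.3·tan 13.42° = 1.264 m.
Total horizontal offset = 3.072 m.

3.1 m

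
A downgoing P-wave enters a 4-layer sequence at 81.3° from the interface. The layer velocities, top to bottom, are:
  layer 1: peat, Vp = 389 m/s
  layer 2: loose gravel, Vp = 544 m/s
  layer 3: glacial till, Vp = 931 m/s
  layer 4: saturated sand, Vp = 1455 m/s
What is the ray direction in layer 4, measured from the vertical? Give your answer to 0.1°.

34.5°

From the normal: θ₁ = 90° − 81.3° = 8.7°.
Snell's law across each interface conserves sin θ / V, so sin θ_4 = V_4·sin θ₁/V₁.
sin θ_4 = 1455 × sin 8.7° / 389 = 0.5658.
θ_4 = 34.46° from the vertical.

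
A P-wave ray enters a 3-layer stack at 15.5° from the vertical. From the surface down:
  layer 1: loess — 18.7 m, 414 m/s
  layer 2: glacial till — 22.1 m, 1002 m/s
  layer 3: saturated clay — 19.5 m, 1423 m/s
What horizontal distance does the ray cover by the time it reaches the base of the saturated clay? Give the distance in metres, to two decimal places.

Apply Snell's law at each interface; in layer i the horizontal offset is hᵢ·tan θᵢ.
Layer 1: θ = 15.50°; offset = 18.7·tan 15.50° = 5.1860 m.
Layer 2: sin θ = 1002·sin 15.5°/414 = 0.6468, θ = 40.30°; offset = 22.1·tan 40.30° = 18.7424 m.
Layer 3: sin θ = 1423·sin 15.5°/414 = 0.9186, θ = 66.72°; offset = 19.5·tan 66.72° = 45.3116 m.
Summing the layer offsets gives 69.2399 m.

69.24 m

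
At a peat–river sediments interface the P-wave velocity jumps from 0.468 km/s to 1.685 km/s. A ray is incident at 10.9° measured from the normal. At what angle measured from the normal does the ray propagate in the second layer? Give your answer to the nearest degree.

Snell's law: sin θ₂ = (V₂/V₁)·sin θ₁ = (1.685/0.468)·sin 10.9° = 0.6808.
θ₂ = arcsin 0.6808 = 42.91° from the normal.

43°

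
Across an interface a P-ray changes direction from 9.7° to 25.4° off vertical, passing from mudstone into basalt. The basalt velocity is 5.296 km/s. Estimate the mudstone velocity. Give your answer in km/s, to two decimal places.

sin 9.7° = 0.1685; sin 25.4° = 0.4289.
V₁ = V₂·(sin θ₁/sin θ₂) = 5.296·(0.1685/0.4289) = 2.08 km/s.

2.08 km/s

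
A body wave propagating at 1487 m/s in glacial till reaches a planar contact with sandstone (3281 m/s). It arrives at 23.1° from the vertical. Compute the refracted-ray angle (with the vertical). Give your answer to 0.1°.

Snell's law: sin θ₂ = (V₂/V₁)·sin θ₁ = (3281/1487)·sin 23.1° = 0.8657.
θ₂ = arcsin 0.8657 = 59.96° from the normal.

60.0°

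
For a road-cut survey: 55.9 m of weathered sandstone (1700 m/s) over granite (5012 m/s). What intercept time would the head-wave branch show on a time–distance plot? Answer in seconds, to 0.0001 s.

0.0619 s

tᵢ = 2h·√(V₂²−V₁²)/(V₁V₂).
√(V₂²−V₁²) = √(5012²−1700²) = 4714.9 m/s.
tᵢ = 2·55.9·4714.9/(1700·5012) = 0.06187 s.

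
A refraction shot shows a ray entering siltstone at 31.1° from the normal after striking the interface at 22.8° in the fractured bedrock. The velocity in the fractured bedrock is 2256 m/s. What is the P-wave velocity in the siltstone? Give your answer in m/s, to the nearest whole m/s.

Snell's law: sin 22.8°/V₁ = sin 31.1°/V₂.
V₂ = V₁·sin 31.1°/sin 22.8° = 2256 × 1.3329 = 3007.10 m/s.

3007 m/s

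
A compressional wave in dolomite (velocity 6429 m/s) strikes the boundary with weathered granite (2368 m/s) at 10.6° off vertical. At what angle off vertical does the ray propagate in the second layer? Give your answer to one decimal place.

3.9°

Snell's law: sin θ₂ = (V₂/V₁)·sin θ₁ = (2368/6429)·sin 10.6° = 0.0678.
θ₂ = sin⁻¹(0.0678) = 3.89° (from vertical).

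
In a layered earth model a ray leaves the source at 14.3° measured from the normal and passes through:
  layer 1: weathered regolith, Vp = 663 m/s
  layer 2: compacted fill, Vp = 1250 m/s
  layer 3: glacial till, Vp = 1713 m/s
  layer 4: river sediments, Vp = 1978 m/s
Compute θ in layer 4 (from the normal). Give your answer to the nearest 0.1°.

47.5°

Ray parameter p = sin 14.3° / 663 = 3.7255e-04 s/m.
sin θ_4 = p·V_4 = 3.7255e-04 × 1978 = 0.7369.
θ_4 = arcsin 0.7369 = 47.47°.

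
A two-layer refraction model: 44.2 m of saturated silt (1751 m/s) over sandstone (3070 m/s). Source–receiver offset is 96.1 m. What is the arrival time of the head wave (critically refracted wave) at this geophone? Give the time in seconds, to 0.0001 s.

θ_c = arcsin(V₁/V₂) = arcsin(1751/3070) = 34.78°, cos θ_c = 0.8214.
Intercept time tᵢ = 2h cos θ_c / V₁ = 2·44.2·0.8214/1751 = 0.04147 s.
t = x/V₂ + tᵢ = 96.1/3070 + 0.04147 = 0.07277 s.

0.0728 s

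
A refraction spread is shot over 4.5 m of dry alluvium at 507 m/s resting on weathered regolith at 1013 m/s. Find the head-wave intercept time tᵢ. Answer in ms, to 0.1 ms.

tᵢ = 2h·√(V₂²−V₁²)/(V₁V₂).
√(V₂²−V₁²) = √(1013²−507²) = 877.0 m/s.
tᵢ = 2·4.5·877.0/(507·1013) = 0.01537 s.

15.4 ms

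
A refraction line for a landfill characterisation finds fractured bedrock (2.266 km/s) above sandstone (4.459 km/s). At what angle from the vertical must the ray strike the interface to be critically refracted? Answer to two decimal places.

At critical incidence the refracted ray runs along the interface (θ₂ = 90°), so sin θ_c = V₁/V₂.
θ_c = arcsin(2.266/4.459) = arcsin 0.5082 = 30.54°.

30.54°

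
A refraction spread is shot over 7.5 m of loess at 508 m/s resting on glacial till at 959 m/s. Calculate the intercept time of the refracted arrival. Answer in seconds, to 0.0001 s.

θ_c = arcsin(V₁/V₂) = arcsin(508/959) = 31.99°; cos θ_c = 0.8482.
tᵢ = 2h·cos θ_c / V₁ = 2·7.5·0.8482 / 508 = 0.02504 s.

0.0250 s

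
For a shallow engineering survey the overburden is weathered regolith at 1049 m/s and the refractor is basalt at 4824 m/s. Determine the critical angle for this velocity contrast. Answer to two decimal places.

12.56°

Critical incidence: sin θ_c = V₁/V₂ = 1049/4824 = 0.2175.
θ_c = arcsin 0.2175 = 12.56°.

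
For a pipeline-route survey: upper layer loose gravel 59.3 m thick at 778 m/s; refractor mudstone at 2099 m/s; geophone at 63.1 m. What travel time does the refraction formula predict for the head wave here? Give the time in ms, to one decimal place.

θ_c = arcsin(V₁/V₂) = arcsin(778/2099) = 21.76°, cos θ_c = 0.9288.
Intercept time tᵢ = 2h cos θ_c / V₁ = 2·59.3·0.9288/778 = 0.14158 s.
t = x/V₂ + tᵢ = 63.1/2099 + 0.14158 = 0.17165 s.

171.6 ms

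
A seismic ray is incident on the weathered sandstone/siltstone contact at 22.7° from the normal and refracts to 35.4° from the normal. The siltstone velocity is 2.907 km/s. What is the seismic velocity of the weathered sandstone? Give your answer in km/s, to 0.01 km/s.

sin 22.7° = 0.3859; sin 35.4° = 0.5793.
V₁ = V₂·(sin θ₁/sin θ₂) = 2.907·(0.3859/0.5793) = 1.94 km/s.

1.94 km/s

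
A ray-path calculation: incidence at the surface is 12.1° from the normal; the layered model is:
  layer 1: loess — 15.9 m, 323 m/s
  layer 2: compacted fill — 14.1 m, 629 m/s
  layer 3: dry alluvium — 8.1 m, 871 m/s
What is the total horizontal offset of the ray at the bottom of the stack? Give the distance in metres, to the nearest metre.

Apply Snell's law at each interface; in layer i the horizontal offset is hᵢ·tan θᵢ.
Layer 1: θ = 12.10°; offset = 15.9·tan 12.10° = 3.409 m.
Layer 2: sin θ = 629·sin 12.1°/323 = 0.4082, θ = 24.09°; offset = 14.1·tan 24.09° = 6.305 m.
Layer 3: sin θ = 871·sin 12.1°/323 = 0.5653, θ = 34.42°; offset = 8.1·tan 34.42° = 5.550 m.
Total horizontal offset = 15.264 m.

15 m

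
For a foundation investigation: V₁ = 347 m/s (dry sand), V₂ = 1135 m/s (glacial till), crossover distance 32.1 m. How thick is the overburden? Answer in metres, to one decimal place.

h = (x_cross/2)·√((V₂−V₁)/(V₂+V₁)).
(V₂−V₁)/(V₂+V₁) = (1135−347)/(1135+347) = 0.5317; √ = 0.7292.
h = (32.1/2)·0.7292 = 11.70 m.

11.7 m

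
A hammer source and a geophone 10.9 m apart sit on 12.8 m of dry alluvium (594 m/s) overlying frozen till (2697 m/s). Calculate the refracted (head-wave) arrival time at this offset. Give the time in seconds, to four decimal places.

t = x/V₂ + 2h·√(V₂²−V₁²)/(V₁V₂).
√(V₂²−V₁²) = √(2697²−594²) = 2630.8 m/s; delay term = 2·12.8·2630.8/(594·2697) = 0.04204 s.
t = 10.9/2697 + 0.04204 = 0.04608 s.

0.0461 s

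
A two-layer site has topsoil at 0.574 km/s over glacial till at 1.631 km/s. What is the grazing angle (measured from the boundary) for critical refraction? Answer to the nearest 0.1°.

69.4°

Critical incidence: sin θ_c = V₁/V₂ = 0.574/1.631 = 0.3519.
θ_c = arcsin 0.3519 = 20.61°.
Measured from the interface: 90° − 20.61° = 69.39°.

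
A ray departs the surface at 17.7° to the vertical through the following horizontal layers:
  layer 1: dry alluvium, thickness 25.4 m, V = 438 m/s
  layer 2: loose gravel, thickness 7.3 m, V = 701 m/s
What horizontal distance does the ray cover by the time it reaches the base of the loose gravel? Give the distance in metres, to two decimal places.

12.17 m

Apply Snell's law at each interface; in layer i the horizontal offset is hᵢ·tan θᵢ.
Layer 1: θ = 17.70°; offset = 25.4·tan 17.70° = 8.1062 m.
Layer 2: sin θ = 701·sin 17.7°/438 = 0.4866, θ = 29.12°; offset = 7.3·tan 29.12° = 4.0659 m.
Total horizontal offset = 12.1721 m.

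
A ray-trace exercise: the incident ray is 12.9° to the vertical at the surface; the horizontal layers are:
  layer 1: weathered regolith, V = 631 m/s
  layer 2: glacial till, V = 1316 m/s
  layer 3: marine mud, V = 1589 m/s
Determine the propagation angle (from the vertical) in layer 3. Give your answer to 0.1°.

Snell's law across each interface conserves sin θ / V, so sin θ_3 = V_3·sin θ₁/V₁.
sin θ_3 = 1589 × sin 12.9° / 631 = 0.5622.
θ_3 = arcsin 0.5622 = 34.21°.

34.2°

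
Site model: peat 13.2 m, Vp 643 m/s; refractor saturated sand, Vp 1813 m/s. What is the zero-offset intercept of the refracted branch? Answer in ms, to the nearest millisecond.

38 ms

tᵢ = 2h·√(V₂²−V₁²)/(V₁V₂).
√(V₂²−V₁²) = √(1813²−643²) = 1695.1 m/s.
tᵢ = 2·13.2·1695.1/(643·1813) = 0.03839 s.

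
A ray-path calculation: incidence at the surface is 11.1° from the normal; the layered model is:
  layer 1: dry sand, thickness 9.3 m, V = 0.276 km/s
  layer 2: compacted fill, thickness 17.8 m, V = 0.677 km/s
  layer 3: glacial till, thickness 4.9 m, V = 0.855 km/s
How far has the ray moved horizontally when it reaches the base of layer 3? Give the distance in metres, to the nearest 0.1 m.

15.0 m

p = sin θ₁/V₁ = sin 11.1°/0.276 = 6.9754e-01 s/km is conserved through the stack.
Layer 1: θ = 11.10°; offset = 9.3·tan 11.10° = 1.825 m.
Layer 2: sin θ = p·0.677 = 0.4722 → θ = 28.18°; offset = 17.8·tan 28.18° = 9.536 m.
Layer 3: sin θ = p·0.855 = 0.5964 → θ = 36.61°; offset = 4.9·tan 36.61° = 3.641 m.
Σ offsets = 15.001 m.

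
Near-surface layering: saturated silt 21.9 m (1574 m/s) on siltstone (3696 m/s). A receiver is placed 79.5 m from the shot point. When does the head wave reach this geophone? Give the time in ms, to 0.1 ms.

t = x/V₂ + 2h·√(V₂²−V₁²)/(V₁V₂).
√(V₂²−V₁²) = √(3696²−1574²) = 3344.1 m/s; delay term = 2·21.9·3344.1/(1574·3696) = 0.02518 s.
t = 79.5/3696 + 0.02518 = 0.04669 s.

46.7 ms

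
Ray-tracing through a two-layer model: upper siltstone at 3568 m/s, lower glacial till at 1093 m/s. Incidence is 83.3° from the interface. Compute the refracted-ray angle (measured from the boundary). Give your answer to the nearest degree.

Angle from the normal: 90° − 83.3° = 6.7°.
Snell's law: sin θ₂ = (V₂/V₁)·sin θ₁ = (1093/3568)·sin 6.7° = 0.0357.
θ₂ = arcsin 0.0357 = 2.05° from the normal.
From the interface: 90° − 2.05° = 87.95°.

88°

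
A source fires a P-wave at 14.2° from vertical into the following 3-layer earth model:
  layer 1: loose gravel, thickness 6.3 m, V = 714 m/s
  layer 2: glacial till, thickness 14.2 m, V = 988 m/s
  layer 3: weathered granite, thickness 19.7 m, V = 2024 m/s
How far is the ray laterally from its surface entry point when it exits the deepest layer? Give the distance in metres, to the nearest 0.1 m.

25.8 m

Apply Snell's law at each interface; in layer i the horizontal offset is hᵢ·tan θᵢ.
Layer 1: θ = 14.20°; offset = 6.3·tan 14.20° = 1.594 m.
Layer 2: sin θ = 988·sin 14.2°/714 = 0.3394, θ = 19.84°; offset = 14.2·tan 19.84° = 5.124 m.
Layer 3: sin θ = 2024·sin 14.2°/714 = 0.6954, θ = 44.06°; offset = 19.7·tan 44.06° = 19.062 m.
Summing the layer offsets gives 25.781 m.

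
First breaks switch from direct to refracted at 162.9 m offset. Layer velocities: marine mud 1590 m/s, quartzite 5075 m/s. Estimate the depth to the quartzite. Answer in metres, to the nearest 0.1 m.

58.9 m

h = (x_cross/2)·√((V₂−V₁)/(V₂+V₁)).
(V₂−V₁)/(V₂+V₁) = (5075−1590)/(5075+1590) = 0.5229; √ = 0.7231.
h = (162.9/2)·0.7231 = 58.90 m.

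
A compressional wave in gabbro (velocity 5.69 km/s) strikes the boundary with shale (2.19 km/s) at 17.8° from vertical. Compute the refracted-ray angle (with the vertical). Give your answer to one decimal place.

6.8°

sin θ₁/V₁ = sin θ₂/V₂ ⇒ sin θ₂ = 2.19·sin 17.8°/5.69 = 2.19·0.3057/5.69 = 0.1177.
θ₂ = arcsin 0.1177 = 6.76° from the normal.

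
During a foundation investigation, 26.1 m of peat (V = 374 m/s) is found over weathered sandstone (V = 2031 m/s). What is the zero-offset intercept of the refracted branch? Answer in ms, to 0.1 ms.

θ_c = arcsin(V₁/V₂) = arcsin(374/2031) = 10.61°; cos θ_c = 0.9829.
tᵢ = 2h·cos θ_c / V₁ = 2·26.1·0.9829 / 374 = 0.13719 s.

137.2 ms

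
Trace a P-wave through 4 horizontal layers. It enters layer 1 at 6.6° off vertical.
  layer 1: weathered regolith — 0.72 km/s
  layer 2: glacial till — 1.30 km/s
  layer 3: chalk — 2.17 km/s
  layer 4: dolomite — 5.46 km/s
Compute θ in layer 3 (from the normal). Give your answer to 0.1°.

Ray parameter p = sin 6.6° / 0.72 = 1.5963e-01 s/km.
sin θ_3 = p·V_3 = 1.5963e-01 × 2.17 = 0.3464.
θ_3 = 20.27° from the vertical.

20.3°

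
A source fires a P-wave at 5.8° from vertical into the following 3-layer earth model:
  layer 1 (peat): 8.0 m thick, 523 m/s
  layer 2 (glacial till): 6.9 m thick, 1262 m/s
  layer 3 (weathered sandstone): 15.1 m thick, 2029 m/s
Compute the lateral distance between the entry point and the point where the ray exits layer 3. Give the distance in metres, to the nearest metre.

p = sin θ₁/V₁ = sin 5.8°/523 = 1.9322e-04 s/m is conserved through the stack.
Layer 1: θ = 5.80°; offset = 8.0·tan 5.80° = 0.813 m.
Layer 2: sin θ = p·1262 = 0.2438 → θ = 14.11°; offset = 6.9·tan 14.11° = 1.735 m.
Layer 3: sin θ = p·2029 = 0.3921 → θ = 23.08°; offset = 15.1·tan 23.08° = 6.435 m.
Σ offsets = 8.983 m.

9 m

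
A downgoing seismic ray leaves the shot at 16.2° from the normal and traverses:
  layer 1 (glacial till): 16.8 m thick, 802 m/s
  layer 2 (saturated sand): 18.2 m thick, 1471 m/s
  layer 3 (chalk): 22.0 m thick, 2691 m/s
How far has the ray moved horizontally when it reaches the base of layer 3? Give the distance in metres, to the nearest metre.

74 m

Apply Snell's law at each interface; in layer i the horizontal offset is hᵢ·tan θᵢ.
Layer 1: θ = 16.20°; offset = 16.8·tan 16.20° = 4.881 m.
Layer 2: sin θ = 1471·sin 16.2°/802 = 0.5117, θ = 30.78°; offset = 18.2·tan 30.78° = 10.840 m.
Layer 3: sin θ = 2691·sin 16.2°/802 = 0.9361, θ = 69.41°; offset = 22.0·tan 69.41° = 58.559 m.
Total horizontal offset = 74.279 m.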